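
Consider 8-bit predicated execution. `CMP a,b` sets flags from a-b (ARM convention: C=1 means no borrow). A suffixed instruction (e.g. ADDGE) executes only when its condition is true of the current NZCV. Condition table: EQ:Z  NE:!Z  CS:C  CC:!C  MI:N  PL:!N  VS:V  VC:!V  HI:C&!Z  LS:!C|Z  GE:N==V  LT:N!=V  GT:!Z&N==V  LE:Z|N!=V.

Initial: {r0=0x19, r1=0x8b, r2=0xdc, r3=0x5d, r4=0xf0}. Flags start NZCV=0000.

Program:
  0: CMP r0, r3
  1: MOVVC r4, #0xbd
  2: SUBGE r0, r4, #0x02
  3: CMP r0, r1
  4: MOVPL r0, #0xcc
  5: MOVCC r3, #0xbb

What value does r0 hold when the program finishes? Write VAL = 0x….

VAL = 0x19

[0] flags=1000 → (cmp)
[1] flags=1000 VC?T → r4=0xbd
[2] flags=1000 GE?F → skip
[3] flags=1001 → (cmp)
[4] flags=1001 PL?F → skip
[5] flags=1001 CC?T → r3=0xbb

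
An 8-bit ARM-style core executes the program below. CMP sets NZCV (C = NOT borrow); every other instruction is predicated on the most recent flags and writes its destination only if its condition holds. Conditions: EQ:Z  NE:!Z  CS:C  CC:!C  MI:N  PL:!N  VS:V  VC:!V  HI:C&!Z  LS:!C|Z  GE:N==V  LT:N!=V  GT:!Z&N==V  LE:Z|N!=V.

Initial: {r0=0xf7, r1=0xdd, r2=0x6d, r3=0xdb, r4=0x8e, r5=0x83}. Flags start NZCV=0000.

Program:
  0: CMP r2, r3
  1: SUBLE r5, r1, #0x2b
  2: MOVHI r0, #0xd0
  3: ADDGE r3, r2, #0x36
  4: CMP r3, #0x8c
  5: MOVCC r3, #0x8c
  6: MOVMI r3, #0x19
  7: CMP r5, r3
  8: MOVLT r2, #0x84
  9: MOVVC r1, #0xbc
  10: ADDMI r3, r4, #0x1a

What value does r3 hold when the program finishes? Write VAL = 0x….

VAL = 0xa8

0: ✓ CMP  NZCV=1001
1: · SUBLE
2: · MOVHI
3: ✓ ADDGE  r3←0xa3
4: ✓ CMP  NZCV=0010
5: · MOVCC
6: · MOVMI
7: ✓ CMP  NZCV=1000
8: ✓ MOVLT  r2←0x84
9: ✓ MOVVC  r1←0xbc
10: ✓ ADDMI  r3←0xa8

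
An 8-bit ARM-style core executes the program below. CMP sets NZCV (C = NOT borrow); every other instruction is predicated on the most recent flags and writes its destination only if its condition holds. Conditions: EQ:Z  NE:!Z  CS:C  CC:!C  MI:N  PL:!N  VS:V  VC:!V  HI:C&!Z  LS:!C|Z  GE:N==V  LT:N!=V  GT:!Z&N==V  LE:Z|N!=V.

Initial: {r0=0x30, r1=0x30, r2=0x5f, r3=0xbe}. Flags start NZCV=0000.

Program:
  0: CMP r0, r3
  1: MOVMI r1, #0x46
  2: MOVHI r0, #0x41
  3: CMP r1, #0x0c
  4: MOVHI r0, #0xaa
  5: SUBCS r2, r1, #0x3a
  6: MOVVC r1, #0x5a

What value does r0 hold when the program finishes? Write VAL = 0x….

[0] flags=0000 → (cmp)
[1] flags=0000 MI?F → skip
[2] flags=0000 HI?F → skip
[3] flags=0010 → (cmp)
[4] flags=0010 HI?T → r0=0xaa
[5] flags=0010 CS?T → r2=0xf6
[6] flags=0010 VC?T → r1=0x5a

VAL = 0xaa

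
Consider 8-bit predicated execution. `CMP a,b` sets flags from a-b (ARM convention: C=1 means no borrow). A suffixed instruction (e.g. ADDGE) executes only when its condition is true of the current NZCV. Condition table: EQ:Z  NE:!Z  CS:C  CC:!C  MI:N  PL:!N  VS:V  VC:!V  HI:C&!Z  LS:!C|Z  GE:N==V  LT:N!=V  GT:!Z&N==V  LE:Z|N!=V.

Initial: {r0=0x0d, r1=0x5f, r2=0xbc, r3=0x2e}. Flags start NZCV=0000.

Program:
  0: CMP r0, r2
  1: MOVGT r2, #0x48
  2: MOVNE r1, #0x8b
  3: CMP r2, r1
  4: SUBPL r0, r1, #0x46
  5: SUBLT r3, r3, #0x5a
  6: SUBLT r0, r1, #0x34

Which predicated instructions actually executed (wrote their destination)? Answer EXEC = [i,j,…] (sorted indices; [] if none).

EXEC = [1,2]

0: ✓ CMP  NZCV=0000
1: ✓ MOVGT  r2←0x48
2: ✓ MOVNE  r1←0x8b
3: ✓ CMP  NZCV=1001
4: · SUBPL
5: · SUBLT
6: · SUBLT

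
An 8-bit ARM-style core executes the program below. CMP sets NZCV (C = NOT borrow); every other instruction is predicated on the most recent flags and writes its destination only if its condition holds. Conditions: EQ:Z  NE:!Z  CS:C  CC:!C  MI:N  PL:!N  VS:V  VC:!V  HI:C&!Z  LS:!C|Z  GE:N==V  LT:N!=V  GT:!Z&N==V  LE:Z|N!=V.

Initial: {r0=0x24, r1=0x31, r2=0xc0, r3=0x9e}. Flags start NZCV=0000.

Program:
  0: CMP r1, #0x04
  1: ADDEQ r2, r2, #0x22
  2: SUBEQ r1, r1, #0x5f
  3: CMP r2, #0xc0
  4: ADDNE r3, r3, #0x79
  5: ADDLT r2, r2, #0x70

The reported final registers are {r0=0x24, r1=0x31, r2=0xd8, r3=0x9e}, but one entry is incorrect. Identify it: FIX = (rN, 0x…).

FIX = (r2, 0xc0)

[0] flags=0010 → (cmp)
[1] flags=0010 EQ?F → skip
[2] flags=0010 EQ?F → skip
[3] flags=0110 → (cmp)
[4] flags=0110 NE?F → skip
[5] flags=0110 LT?F → skip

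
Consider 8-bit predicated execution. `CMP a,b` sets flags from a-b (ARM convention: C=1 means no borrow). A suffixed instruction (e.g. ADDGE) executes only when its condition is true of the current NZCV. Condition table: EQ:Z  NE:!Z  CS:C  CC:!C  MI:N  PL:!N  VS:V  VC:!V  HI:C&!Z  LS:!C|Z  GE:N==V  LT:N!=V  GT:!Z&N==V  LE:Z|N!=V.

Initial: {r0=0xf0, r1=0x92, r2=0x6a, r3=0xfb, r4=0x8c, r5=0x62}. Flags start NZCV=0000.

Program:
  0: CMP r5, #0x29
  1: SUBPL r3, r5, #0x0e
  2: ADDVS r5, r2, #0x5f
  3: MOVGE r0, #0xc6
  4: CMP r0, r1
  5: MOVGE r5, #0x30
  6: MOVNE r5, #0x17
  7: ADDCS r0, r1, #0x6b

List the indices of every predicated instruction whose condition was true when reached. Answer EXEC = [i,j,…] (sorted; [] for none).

0: ✓ CMP  NZCV=0010
1: ✓ SUBPL  r3←0x54
2: · ADDVS
3: ✓ MOVGE  r0←0xc6
4: ✓ CMP  NZCV=0010
5: ✓ MOVGE  r5←0x30
6: ✓ MOVNE  r5←0x17
7: ✓ ADDCS  r0←0xfd

EXEC = [1,3,5,6,7]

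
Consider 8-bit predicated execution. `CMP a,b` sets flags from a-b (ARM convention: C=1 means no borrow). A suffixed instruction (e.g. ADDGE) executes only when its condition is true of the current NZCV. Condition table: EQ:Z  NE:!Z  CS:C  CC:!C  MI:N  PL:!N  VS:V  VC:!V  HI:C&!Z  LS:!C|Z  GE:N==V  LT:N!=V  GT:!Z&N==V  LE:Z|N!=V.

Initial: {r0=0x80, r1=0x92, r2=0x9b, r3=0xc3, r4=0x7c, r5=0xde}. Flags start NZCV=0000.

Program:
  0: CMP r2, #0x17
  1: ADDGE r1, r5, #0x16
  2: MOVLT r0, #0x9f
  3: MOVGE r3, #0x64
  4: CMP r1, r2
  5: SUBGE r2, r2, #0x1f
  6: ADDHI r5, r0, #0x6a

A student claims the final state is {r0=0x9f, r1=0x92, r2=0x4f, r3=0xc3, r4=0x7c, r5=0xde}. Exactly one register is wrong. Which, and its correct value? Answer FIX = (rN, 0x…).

FIX = (r2, 0x9b)

[0] flags=1010 → (cmp)
[1] flags=1010 GE?F → skip
[2] flags=1010 LT?T → r0=0x9f
[3] flags=1010 GE?F → skip
[4] flags=1000 → (cmp)
[5] flags=1000 GE?F → skip
[6] flags=1000 HI?F → skip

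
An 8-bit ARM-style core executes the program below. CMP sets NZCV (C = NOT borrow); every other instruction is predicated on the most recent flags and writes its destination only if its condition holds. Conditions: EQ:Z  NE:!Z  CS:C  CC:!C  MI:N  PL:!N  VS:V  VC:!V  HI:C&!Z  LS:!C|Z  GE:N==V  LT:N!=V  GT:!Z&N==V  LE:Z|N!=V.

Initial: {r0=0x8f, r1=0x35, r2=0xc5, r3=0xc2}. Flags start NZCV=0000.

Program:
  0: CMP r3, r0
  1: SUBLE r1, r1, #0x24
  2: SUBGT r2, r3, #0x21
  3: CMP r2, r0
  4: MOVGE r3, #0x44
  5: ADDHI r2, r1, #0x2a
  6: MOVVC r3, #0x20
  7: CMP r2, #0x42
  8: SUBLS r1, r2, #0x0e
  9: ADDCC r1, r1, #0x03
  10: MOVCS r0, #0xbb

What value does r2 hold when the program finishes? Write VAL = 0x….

0: ✓ CMP  NZCV=0010
1: · SUBLE
2: ✓ SUBGT  r2←0xa1
3: ✓ CMP  NZCV=0010
4: ✓ MOVGE  r3←0x44
5: ✓ ADDHI  r2←0x5f
6: ✓ MOVVC  r3←0x20
7: ✓ CMP  NZCV=0010
8: · SUBLS
9: · ADDCC
10: ✓ MOVCS  r0←0xbb

VAL = 0x5f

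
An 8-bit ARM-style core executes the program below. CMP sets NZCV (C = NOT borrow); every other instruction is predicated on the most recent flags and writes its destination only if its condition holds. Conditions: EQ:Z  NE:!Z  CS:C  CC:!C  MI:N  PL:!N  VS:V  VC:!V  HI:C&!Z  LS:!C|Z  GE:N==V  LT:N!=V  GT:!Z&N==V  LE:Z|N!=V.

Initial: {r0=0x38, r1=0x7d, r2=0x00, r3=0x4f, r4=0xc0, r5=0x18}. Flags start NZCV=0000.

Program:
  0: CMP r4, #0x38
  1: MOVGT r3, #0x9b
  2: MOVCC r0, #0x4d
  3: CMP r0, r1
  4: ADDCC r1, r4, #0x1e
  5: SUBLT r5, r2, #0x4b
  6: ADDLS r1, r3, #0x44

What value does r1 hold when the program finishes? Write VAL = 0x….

0: ✓ CMP  NZCV=1010
1: · MOVGT
2: · MOVCC
3: ✓ CMP  NZCV=1000
4: ✓ ADDCC  r1←0xde
5: ✓ SUBLT  r5←0xb5
6: ✓ ADDLS  r1←0x93

VAL = 0x93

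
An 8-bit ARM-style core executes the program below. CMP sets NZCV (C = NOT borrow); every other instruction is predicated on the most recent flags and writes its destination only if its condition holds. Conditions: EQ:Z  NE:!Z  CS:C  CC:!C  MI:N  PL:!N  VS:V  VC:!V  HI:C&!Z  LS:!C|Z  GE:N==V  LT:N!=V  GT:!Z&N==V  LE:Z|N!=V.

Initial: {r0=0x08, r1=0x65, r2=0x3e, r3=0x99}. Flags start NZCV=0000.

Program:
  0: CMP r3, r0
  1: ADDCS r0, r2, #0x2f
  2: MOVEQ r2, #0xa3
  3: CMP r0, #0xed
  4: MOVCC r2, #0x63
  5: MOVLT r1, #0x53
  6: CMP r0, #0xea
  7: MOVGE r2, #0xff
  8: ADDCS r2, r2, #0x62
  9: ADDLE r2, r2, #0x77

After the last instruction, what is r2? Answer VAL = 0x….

VAL = 0xff

[0] flags=1010 → (cmp)
[1] flags=1010 CS?T → r0=0x6d
[2] flags=1010 EQ?F → skip
[3] flags=1001 → (cmp)
[4] flags=1001 CC?T → r2=0x63
[5] flags=1001 LT?F → skip
[6] flags=1001 → (cmp)
[7] flags=1001 GE?T → r2=0xff
[8] flags=1001 CS?F → skip
[9] flags=1001 LE?F → skip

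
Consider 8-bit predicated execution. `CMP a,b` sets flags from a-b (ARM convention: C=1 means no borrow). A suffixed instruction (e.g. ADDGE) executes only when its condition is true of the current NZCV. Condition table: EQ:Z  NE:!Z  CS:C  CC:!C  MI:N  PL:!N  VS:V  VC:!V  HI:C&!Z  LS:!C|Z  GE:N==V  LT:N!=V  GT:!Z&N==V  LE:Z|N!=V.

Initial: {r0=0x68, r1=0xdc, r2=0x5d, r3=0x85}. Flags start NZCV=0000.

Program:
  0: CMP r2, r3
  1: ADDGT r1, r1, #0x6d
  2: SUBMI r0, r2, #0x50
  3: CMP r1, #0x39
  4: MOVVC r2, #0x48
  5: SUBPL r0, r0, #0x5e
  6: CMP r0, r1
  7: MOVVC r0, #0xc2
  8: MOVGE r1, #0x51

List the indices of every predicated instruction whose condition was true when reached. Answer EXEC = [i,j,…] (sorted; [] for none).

EXEC = [1,2,4,5]

0: ✓ CMP  NZCV=1001
1: ✓ ADDGT  r1←0x49
2: ✓ SUBMI  r0←0x0d
3: ✓ CMP  NZCV=0010
4: ✓ MOVVC  r2←0x48
5: ✓ SUBPL  r0←0xaf
6: ✓ CMP  NZCV=0011
7: · MOVVC
8: · MOVGE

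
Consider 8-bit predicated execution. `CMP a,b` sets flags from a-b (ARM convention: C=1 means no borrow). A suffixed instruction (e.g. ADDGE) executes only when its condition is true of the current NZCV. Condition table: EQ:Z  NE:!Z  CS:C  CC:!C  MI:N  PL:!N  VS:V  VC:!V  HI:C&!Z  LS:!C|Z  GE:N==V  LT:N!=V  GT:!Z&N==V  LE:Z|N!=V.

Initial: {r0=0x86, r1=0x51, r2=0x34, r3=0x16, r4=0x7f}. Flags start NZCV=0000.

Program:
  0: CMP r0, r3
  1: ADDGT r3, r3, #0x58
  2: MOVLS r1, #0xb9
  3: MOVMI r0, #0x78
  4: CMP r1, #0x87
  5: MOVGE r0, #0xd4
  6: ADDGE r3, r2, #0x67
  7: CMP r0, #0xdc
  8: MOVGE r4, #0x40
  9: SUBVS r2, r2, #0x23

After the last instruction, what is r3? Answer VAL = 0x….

VAL = 0x9b

0: ✓ CMP  NZCV=0011
1: · ADDGT
2: · MOVLS
3: · MOVMI
4: ✓ CMP  NZCV=1001
5: ✓ MOVGE  r0←0xd4
6: ✓ ADDGE  r3←0x9b
7: ✓ CMP  NZCV=1000
8: · MOVGE
9: · SUBVS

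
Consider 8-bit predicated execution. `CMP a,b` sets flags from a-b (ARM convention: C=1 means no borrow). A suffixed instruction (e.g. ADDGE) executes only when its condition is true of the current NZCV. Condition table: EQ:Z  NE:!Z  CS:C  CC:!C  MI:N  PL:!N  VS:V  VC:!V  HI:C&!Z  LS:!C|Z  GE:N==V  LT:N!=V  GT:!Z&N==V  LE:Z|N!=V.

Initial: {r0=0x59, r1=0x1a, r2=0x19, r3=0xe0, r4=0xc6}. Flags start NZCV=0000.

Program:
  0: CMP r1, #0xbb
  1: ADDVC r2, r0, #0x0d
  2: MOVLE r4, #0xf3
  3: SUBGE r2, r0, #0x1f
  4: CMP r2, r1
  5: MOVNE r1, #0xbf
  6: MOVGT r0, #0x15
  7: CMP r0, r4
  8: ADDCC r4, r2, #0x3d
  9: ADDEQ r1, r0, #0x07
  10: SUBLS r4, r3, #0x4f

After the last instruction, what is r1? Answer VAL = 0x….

VAL = 0xbf

0: ✓ CMP  NZCV=0000
1: ✓ ADDVC  r2←0x66
2: · MOVLE
3: ✓ SUBGE  r2←0x3a
4: ✓ CMP  NZCV=0010
5: ✓ MOVNE  r1←0xbf
6: ✓ MOVGT  r0←0x15
7: ✓ CMP  NZCV=0000
8: ✓ ADDCC  r4←0x77
9: · ADDEQ
10: ✓ SUBLS  r4←0x91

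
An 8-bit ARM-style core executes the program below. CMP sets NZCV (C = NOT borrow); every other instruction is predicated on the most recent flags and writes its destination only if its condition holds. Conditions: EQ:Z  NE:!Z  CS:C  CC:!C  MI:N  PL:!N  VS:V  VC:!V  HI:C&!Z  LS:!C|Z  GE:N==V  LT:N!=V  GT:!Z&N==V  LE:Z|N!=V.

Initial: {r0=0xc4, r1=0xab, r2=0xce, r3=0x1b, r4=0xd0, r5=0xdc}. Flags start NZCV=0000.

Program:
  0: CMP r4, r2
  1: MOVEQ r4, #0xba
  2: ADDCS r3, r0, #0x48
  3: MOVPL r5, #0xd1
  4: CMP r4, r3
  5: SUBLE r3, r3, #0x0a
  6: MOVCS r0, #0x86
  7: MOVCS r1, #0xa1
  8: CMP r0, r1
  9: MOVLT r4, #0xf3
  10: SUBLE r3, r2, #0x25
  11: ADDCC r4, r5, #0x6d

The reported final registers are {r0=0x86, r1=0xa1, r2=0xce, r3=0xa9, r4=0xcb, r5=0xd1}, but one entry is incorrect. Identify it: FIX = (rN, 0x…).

0: ✓ CMP  NZCV=0010
1: · MOVEQ
2: ✓ ADDCS  r3←0x0c
3: ✓ MOVPL  r5←0xd1
4: ✓ CMP  NZCV=1010
5: ✓ SUBLE  r3←0x02
6: ✓ MOVCS  r0←0x86
7: ✓ MOVCS  r1←0xa1
8: ✓ CMP  NZCV=1000
9: ✓ MOVLT  r4←0xf3
10: ✓ SUBLE  r3←0xa9
11: ✓ ADDCC  r4←0x3e

FIX = (r4, 0x3e)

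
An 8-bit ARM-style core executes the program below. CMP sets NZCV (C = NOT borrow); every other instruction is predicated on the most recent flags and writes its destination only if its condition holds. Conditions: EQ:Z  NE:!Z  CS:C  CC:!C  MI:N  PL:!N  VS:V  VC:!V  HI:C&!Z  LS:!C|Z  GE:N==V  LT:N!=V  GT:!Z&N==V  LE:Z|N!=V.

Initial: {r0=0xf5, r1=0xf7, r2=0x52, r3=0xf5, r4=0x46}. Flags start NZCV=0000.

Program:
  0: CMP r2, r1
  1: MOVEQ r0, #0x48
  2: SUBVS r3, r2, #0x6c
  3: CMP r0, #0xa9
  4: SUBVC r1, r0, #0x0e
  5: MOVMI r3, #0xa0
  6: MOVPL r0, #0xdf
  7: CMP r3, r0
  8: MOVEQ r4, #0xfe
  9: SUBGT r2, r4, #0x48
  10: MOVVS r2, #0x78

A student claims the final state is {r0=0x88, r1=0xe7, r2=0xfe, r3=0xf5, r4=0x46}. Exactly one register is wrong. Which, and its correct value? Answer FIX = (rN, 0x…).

[0] flags=0000 → (cmp)
[1] flags=0000 EQ?F → skip
[2] flags=0000 VS?F → skip
[3] flags=0010 → (cmp)
[4] flags=0010 VC?T → r1=0xe7
[5] flags=0010 MI?F → skip
[6] flags=0010 PL?T → r0=0xdf
[7] flags=0010 → (cmp)
[8] flags=0010 EQ?F → skip
[9] flags=0010 GT?T → r2=0xfe
[10] flags=0010 VS?F → skip

FIX = (r0, 0xdf)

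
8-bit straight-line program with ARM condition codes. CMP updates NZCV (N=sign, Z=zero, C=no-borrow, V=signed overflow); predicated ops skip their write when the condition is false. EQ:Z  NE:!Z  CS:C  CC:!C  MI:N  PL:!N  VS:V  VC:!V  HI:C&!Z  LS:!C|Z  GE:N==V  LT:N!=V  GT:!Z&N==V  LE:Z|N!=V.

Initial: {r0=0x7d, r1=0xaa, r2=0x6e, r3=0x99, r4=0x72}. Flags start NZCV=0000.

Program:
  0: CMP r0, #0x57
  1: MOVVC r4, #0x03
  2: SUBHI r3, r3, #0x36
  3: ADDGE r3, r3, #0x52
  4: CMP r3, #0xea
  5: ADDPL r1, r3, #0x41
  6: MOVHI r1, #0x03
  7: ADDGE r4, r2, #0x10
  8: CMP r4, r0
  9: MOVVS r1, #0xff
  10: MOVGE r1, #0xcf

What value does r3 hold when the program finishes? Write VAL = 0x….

0: ✓ CMP  NZCV=0010
1: ✓ MOVVC  r4←0x03
2: ✓ SUBHI  r3←0x63
3: ✓ ADDGE  r3←0xb5
4: ✓ CMP  NZCV=1000
5: · ADDPL
6: · MOVHI
7: · ADDGE
8: ✓ CMP  NZCV=1000
9: · MOVVS
10: · MOVGE

VAL = 0xb5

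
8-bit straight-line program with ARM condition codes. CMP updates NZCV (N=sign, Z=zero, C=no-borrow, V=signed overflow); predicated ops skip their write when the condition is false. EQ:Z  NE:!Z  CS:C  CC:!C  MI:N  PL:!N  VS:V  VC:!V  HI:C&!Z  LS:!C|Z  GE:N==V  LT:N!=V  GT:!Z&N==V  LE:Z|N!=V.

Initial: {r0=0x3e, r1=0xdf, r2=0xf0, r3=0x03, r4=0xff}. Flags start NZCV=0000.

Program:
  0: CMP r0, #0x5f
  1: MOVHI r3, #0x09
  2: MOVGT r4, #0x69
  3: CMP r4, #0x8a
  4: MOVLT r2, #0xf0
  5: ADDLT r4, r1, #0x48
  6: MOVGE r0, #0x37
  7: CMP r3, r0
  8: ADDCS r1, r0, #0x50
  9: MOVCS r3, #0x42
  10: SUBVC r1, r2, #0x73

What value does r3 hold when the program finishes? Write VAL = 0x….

0: ✓ CMP  NZCV=1000
1: · MOVHI
2: · MOVGT
3: ✓ CMP  NZCV=0010
4: · MOVLT
5: · ADDLT
6: ✓ MOVGE  r0←0x37
7: ✓ CMP  NZCV=1000
8: · ADDCS
9: · MOVCS
10: ✓ SUBVC  r1←0x7d

VAL = 0x03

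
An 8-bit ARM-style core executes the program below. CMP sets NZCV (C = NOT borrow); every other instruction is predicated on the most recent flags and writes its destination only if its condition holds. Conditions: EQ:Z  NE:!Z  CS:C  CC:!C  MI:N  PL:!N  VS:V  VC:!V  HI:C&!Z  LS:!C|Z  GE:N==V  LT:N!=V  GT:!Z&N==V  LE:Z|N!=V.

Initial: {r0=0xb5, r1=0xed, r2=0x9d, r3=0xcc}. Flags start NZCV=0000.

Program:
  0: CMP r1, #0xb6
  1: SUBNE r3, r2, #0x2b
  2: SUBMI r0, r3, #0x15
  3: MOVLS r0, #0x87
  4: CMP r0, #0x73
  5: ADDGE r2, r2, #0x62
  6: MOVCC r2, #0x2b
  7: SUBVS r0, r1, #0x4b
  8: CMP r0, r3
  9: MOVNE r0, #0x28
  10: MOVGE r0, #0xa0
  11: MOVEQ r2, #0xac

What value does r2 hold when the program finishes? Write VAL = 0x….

0: ✓ CMP  NZCV=0010
1: ✓ SUBNE  r3←0x72
2: · SUBMI
3: · MOVLS
4: ✓ CMP  NZCV=0011
5: · ADDGE
6: · MOVCC
7: ✓ SUBVS  r0←0xa2
8: ✓ CMP  NZCV=0011
9: ✓ MOVNE  r0←0x28
10: · MOVGE
11: · MOVEQ

VAL = 0x9d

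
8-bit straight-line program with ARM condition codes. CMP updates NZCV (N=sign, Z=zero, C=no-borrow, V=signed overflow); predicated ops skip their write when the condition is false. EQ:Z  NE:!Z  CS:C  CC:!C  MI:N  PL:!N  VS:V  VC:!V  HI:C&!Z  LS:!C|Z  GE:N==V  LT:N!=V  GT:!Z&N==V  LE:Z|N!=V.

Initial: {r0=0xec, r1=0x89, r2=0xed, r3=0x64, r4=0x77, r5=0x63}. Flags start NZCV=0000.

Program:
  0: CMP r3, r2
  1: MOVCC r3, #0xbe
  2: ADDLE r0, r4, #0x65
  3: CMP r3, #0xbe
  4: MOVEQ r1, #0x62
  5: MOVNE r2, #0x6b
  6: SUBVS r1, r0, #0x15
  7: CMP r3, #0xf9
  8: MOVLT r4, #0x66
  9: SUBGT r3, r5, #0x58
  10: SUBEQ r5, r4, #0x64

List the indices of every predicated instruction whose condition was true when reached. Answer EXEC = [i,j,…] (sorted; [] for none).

[0] flags=0000 → (cmp)
[1] flags=0000 CC?T → r3=0xbe
[2] flags=0000 LE?F → skip
[3] flags=0110 → (cmp)
[4] flags=0110 EQ?T → r1=0x62
[5] flags=0110 NE?F → skip
[6] flags=0110 VS?F → skip
[7] flags=1000 → (cmp)
[8] flags=1000 LT?T → r4=0x66
[9] flags=1000 GT?F → skip
[10] flags=1000 EQ?F → skip

EXEC = [1,4,8]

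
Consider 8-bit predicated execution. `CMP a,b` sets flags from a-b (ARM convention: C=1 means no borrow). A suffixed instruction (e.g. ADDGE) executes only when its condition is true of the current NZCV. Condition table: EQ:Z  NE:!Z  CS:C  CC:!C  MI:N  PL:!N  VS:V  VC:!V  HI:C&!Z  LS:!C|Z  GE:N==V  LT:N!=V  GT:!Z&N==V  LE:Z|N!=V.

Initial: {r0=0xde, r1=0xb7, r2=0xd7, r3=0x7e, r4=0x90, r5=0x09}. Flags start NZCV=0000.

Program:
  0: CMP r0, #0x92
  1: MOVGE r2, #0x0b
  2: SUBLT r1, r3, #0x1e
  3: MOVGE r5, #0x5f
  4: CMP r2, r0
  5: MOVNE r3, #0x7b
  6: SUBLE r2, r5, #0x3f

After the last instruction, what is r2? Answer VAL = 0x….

VAL = 0x0b

0: ✓ CMP  NZCV=0010
1: ✓ MOVGE  r2←0x0b
2: · SUBLT
3: ✓ MOVGE  r5←0x5f
4: ✓ CMP  NZCV=0000
5: ✓ MOVNE  r3←0x7b
6: · SUBLE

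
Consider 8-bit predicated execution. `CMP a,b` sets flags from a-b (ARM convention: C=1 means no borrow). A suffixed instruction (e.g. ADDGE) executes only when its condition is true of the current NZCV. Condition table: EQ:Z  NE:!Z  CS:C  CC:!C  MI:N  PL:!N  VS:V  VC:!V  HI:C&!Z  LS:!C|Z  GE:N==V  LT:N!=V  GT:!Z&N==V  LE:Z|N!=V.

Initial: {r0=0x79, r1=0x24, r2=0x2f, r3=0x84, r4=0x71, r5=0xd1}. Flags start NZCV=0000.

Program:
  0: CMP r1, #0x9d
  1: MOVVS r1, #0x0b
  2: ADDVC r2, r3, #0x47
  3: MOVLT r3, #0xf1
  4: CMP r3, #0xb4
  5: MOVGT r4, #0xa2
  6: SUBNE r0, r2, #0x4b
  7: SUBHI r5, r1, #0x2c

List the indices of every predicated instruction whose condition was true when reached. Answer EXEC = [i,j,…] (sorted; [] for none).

[0] flags=1001 → (cmp)
[1] flags=1001 VS?T → r1=0x0b
[2] flags=1001 VC?F → skip
[3] flags=1001 LT?F → skip
[4] flags=1000 → (cmp)
[5] flags=1000 GT?F → skip
[6] flags=1000 NE?T → r0=0xe4
[7] flags=1000 HI?F → skip

EXEC = [1,6]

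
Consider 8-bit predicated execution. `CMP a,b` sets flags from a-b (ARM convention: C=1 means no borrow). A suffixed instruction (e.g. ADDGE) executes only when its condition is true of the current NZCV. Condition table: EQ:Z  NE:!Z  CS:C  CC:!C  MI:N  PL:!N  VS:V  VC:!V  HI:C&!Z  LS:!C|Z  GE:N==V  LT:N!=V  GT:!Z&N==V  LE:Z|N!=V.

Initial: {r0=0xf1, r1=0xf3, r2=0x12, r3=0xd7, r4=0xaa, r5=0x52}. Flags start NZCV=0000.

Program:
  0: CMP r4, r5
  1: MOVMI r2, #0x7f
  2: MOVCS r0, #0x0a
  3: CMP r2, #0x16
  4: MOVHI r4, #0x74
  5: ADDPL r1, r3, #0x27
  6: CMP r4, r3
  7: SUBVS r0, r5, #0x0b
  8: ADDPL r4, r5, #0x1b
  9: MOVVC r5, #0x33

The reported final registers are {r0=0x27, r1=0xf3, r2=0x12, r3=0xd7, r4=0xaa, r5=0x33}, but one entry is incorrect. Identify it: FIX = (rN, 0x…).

0: ✓ CMP  NZCV=0011
1: · MOVMI
2: ✓ MOVCS  r0←0x0a
3: ✓ CMP  NZCV=1000
4: · MOVHI
5: · ADDPL
6: ✓ CMP  NZCV=1000
7: · SUBVS
8: · ADDPL
9: ✓ MOVVC  r5←0x33

FIX = (r0, 0x0a)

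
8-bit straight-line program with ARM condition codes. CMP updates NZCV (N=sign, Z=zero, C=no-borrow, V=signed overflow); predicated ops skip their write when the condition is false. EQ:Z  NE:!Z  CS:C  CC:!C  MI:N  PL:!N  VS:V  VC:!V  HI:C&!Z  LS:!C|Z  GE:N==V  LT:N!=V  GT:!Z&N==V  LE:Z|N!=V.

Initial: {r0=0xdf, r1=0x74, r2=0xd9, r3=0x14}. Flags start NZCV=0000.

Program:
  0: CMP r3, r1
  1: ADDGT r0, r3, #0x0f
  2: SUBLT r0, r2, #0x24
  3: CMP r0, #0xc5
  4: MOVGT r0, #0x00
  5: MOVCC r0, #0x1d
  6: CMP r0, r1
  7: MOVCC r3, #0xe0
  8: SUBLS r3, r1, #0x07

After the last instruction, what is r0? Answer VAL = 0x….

VAL = 0x1d

0: ✓ CMP  NZCV=1000
1: · ADDGT
2: ✓ SUBLT  r0←0xb5
3: ✓ CMP  NZCV=1000
4: · MOVGT
5: ✓ MOVCC  r0←0x1d
6: ✓ CMP  NZCV=1000
7: ✓ MOVCC  r3←0xe0
8: ✓ SUBLS  r3←0x6d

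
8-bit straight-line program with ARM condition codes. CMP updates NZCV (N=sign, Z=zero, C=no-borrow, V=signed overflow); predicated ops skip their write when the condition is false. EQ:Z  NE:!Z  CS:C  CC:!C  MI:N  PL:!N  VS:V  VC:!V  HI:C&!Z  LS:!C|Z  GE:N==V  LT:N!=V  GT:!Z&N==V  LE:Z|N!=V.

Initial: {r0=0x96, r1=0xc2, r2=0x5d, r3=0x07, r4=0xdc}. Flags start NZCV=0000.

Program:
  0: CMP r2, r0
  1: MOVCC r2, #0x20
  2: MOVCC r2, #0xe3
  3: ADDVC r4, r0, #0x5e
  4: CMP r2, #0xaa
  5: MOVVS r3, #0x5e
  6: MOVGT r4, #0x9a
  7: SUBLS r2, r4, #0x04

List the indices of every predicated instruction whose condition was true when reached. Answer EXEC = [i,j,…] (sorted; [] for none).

EXEC = [1,2,6]

[0] flags=1001 → (cmp)
[1] flags=1001 CC?T → r2=0x20
[2] flags=1001 CC?T → r2=0xe3
[3] flags=1001 VC?F → skip
[4] flags=0010 → (cmp)
[5] flags=0010 VS?F → skip
[6] flags=0010 GT?T → r4=0x9a
[7] flags=0010 LS?F → skip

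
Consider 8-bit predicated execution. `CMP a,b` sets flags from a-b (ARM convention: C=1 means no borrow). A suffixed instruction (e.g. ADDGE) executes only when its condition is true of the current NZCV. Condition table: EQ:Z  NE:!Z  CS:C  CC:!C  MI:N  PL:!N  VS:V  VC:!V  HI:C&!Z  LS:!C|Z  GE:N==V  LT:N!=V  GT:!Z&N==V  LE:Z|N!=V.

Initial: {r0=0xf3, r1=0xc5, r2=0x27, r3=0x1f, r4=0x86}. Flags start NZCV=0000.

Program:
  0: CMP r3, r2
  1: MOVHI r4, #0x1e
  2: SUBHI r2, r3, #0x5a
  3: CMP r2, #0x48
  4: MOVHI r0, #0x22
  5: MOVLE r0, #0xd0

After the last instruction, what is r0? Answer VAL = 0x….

VAL = 0xd0

[0] flags=1000 → (cmp)
[1] flags=1000 HI?F → skip
[2] flags=1000 HI?F → skip
[3] flags=1000 → (cmp)
[4] flags=1000 HI?F → skip
[5] flags=1000 LE?T → r0=0xd0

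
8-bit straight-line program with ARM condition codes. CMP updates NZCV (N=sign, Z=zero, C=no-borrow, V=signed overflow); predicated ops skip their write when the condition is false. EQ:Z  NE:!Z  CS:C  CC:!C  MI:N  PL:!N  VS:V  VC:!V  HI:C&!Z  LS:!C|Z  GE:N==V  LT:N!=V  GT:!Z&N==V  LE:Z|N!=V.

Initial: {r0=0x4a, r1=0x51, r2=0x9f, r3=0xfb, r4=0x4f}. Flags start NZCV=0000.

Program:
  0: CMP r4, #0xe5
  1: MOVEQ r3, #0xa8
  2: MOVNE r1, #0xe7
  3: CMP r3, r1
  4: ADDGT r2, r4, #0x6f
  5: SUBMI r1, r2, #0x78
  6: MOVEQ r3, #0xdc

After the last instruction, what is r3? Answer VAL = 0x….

0: ✓ CMP  NZCV=0000
1: · MOVEQ
2: ✓ MOVNE  r1←0xe7
3: ✓ CMP  NZCV=0010
4: ✓ ADDGT  r2←0xbe
5: · SUBMI
6: · MOVEQ

VAL = 0xfb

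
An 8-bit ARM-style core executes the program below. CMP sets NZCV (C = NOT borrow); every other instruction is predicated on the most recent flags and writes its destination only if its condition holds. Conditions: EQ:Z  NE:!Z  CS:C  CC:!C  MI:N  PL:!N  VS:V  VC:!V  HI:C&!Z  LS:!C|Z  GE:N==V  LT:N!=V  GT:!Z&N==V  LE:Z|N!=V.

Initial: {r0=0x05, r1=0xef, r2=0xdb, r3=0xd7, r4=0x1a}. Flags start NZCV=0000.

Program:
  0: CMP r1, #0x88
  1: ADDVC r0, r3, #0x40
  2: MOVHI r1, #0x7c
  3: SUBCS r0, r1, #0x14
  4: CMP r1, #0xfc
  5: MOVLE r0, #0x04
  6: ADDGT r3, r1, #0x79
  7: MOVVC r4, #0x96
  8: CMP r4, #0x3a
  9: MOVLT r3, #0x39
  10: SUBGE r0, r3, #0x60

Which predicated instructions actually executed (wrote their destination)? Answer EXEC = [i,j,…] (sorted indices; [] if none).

EXEC = [1,2,3,6,9]

0: ✓ CMP  NZCV=0010
1: ✓ ADDVC  r0←0x17
2: ✓ MOVHI  r1←0x7c
3: ✓ SUBCS  r0←0x68
4: ✓ CMP  NZCV=1001
5: · MOVLE
6: ✓ ADDGT  r3←0xf5
7: · MOVVC
8: ✓ CMP  NZCV=1000
9: ✓ MOVLT  r3←0x39
10: · SUBGE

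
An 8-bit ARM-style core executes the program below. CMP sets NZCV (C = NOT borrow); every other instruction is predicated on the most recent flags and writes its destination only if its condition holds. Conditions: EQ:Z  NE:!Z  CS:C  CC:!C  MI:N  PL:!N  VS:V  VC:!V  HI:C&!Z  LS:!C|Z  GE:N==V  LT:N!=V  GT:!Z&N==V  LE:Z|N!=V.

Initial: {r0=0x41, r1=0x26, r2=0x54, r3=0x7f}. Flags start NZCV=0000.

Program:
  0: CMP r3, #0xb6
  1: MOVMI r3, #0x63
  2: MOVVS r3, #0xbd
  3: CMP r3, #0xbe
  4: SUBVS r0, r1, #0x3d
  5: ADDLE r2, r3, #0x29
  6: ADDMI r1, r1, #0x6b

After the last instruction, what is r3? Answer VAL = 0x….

VAL = 0xbd

[0] flags=1001 → (cmp)
[1] flags=1001 MI?T → r3=0x63
[2] flags=1001 VS?T → r3=0xbd
[3] flags=1000 → (cmp)
[4] flags=1000 VS?F → skip
[5] flags=1000 LE?T → r2=0xe6
[6] flags=1000 MI?T → r1=0x91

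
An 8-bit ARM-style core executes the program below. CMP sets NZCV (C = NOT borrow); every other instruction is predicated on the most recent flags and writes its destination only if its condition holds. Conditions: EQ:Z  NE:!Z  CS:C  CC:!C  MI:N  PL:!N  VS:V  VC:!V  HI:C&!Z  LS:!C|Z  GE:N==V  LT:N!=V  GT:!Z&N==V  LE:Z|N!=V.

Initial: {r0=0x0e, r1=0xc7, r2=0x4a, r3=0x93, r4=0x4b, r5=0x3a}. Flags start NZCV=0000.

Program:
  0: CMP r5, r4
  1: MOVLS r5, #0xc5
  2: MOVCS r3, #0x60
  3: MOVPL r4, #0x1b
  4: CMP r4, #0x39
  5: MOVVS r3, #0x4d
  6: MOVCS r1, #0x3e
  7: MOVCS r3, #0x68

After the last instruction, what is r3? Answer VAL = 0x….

0: ✓ CMP  NZCV=1000
1: ✓ MOVLS  r5←0xc5
2: · MOVCS
3: · MOVPL
4: ✓ CMP  NZCV=0010
5: · MOVVS
6: ✓ MOVCS  r1←0x3e
7: ✓ MOVCS  r3←0x68

VAL = 0x68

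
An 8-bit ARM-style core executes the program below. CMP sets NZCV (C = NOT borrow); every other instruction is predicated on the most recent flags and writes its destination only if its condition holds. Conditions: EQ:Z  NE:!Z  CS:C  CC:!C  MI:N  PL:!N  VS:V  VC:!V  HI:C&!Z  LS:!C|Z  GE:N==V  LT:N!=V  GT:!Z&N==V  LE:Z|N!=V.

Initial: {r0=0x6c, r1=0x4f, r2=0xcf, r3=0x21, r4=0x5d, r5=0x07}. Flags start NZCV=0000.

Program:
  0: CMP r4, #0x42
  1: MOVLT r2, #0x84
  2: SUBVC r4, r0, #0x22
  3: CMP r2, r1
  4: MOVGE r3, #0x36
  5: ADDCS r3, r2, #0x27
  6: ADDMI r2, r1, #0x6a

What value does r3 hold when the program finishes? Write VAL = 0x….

0: ✓ CMP  NZCV=0010
1: · MOVLT
2: ✓ SUBVC  r4←0x4a
3: ✓ CMP  NZCV=1010
4: · MOVGE
5: ✓ ADDCS  r3←0xf6
6: ✓ ADDMI  r2←0xb9

VAL = 0xf6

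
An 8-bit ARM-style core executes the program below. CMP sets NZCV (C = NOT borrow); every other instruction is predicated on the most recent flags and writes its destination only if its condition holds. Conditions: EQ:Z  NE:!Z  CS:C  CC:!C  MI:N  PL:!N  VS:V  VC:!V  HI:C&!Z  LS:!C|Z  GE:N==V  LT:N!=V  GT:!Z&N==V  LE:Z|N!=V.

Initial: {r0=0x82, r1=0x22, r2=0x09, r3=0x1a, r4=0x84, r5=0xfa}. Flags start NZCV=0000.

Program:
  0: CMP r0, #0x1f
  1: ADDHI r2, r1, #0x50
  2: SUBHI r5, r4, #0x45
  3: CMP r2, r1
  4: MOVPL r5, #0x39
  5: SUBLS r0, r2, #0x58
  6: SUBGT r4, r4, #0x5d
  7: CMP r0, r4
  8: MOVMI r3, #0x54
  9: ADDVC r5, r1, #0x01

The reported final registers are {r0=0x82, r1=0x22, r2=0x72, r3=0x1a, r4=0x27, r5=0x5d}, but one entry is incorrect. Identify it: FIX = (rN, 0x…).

[0] flags=0011 → (cmp)
[1] flags=0011 HI?T → r2=0x72
[2] flags=0011 HI?T → r5=0x3f
[3] flags=0010 → (cmp)
[4] flags=0010 PL?T → r5=0x39
[5] flags=0010 LS?F → skip
[6] flags=0010 GT?T → r4=0x27
[7] flags=0011 → (cmp)
[8] flags=0011 MI?F → skip
[9] flags=0011 VC?F → skip

FIX = (r5, 0x39)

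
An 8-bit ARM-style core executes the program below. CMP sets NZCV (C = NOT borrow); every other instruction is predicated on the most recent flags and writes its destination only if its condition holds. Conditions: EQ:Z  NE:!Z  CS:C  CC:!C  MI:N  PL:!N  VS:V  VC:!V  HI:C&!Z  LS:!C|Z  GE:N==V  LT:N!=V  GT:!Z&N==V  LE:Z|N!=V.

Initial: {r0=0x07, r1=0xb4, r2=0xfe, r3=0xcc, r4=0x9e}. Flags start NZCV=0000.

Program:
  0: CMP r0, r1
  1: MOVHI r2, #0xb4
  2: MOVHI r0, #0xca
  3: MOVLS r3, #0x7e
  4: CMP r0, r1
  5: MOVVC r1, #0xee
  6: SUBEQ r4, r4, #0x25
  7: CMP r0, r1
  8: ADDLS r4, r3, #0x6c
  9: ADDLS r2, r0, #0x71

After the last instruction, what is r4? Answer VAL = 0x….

VAL = 0xea

0: ✓ CMP  NZCV=0000
1: · MOVHI
2: · MOVHI
3: ✓ MOVLS  r3←0x7e
4: ✓ CMP  NZCV=0000
5: ✓ MOVVC  r1←0xee
6: · SUBEQ
7: ✓ CMP  NZCV=0000
8: ✓ ADDLS  r4←0xea
9: ✓ ADDLS  r2←0x78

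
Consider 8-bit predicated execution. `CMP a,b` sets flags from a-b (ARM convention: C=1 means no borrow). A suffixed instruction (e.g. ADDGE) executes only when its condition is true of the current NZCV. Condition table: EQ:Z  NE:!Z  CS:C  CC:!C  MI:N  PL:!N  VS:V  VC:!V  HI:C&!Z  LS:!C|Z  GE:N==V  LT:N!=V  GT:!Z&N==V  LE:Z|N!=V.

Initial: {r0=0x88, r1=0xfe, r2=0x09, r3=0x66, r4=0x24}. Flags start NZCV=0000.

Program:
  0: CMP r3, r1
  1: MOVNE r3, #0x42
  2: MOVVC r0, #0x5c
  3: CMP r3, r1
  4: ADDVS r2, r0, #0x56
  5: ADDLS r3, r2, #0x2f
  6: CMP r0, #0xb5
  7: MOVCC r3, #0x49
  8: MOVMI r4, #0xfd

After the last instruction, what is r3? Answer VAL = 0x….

VAL = 0x49

[0] flags=0000 → (cmp)
[1] flags=0000 NE?T → r3=0x42
[2] flags=0000 VC?T → r0=0x5c
[3] flags=0000 → (cmp)
[4] flags=0000 VS?F → skip
[5] flags=0000 LS?T → r3=0x38
[6] flags=1001 → (cmp)
[7] flags=1001 CC?T → r3=0x49
[8] flags=1001 MI?T → r4=0xfd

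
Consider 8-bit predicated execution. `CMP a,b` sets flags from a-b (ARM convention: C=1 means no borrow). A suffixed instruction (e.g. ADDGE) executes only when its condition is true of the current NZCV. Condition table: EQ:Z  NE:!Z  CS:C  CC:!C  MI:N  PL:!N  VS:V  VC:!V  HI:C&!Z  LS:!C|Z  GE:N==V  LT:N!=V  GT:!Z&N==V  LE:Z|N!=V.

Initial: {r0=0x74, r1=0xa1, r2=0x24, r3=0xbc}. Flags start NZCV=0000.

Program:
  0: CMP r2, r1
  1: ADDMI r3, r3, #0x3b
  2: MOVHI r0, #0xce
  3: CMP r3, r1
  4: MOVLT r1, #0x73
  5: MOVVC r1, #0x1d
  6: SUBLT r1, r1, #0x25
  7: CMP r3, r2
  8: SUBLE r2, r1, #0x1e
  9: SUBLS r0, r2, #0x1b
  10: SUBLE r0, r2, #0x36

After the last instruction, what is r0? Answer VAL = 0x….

VAL = 0xc9

0: ✓ CMP  NZCV=1001
1: ✓ ADDMI  r3←0xf7
2: · MOVHI
3: ✓ CMP  NZCV=0010
4: · MOVLT
5: ✓ MOVVC  r1←0x1d
6: · SUBLT
7: ✓ CMP  NZCV=1010
8: ✓ SUBLE  r2←0xff
9: · SUBLS
10: ✓ SUBLE  r0←0xc9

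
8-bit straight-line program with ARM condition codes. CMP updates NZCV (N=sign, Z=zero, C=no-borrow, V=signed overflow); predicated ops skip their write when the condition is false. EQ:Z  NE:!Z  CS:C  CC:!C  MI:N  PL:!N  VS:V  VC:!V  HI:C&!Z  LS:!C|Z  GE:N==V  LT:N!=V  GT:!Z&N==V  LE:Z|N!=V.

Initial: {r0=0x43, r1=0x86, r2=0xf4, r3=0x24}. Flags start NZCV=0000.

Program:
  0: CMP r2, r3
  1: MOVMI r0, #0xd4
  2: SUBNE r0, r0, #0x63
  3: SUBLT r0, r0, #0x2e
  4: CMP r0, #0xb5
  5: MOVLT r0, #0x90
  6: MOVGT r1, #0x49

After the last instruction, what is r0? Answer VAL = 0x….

[0] flags=1010 → (cmp)
[1] flags=1010 MI?T → r0=0xd4
[2] flags=1010 NE?T → r0=0x71
[3] flags=1010 LT?T → r0=0x43
[4] flags=1001 → (cmp)
[5] flags=1001 LT?F → skip
[6] flags=1001 GT?T → r1=0x49

VAL = 0x43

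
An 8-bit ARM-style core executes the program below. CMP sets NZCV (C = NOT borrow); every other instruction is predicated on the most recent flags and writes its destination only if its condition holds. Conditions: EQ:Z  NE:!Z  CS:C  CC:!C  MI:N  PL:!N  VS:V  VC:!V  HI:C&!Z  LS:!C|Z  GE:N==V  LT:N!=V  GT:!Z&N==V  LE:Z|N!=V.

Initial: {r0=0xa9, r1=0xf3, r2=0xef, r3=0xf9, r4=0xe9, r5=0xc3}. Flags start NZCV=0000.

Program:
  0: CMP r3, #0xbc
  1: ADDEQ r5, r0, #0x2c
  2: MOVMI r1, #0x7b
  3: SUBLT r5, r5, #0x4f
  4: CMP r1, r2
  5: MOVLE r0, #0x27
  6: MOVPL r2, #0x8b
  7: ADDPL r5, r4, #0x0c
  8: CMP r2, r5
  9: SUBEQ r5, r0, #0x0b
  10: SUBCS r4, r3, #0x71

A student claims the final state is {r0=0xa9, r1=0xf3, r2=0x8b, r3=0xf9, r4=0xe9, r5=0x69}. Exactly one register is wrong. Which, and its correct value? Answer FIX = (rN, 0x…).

FIX = (r5, 0xf5)

[0] flags=0010 → (cmp)
[1] flags=0010 EQ?F → skip
[2] flags=0010 MI?F → skip
[3] flags=0010 LT?F → skip
[4] flags=0010 → (cmp)
[5] flags=0010 LE?F → skip
[6] flags=0010 PL?T → r2=0x8b
[7] flags=0010 PL?T → r5=0xf5
[8] flags=1000 → (cmp)
[9] flags=1000 EQ?F → skip
[10] flags=1000 CS?F → skip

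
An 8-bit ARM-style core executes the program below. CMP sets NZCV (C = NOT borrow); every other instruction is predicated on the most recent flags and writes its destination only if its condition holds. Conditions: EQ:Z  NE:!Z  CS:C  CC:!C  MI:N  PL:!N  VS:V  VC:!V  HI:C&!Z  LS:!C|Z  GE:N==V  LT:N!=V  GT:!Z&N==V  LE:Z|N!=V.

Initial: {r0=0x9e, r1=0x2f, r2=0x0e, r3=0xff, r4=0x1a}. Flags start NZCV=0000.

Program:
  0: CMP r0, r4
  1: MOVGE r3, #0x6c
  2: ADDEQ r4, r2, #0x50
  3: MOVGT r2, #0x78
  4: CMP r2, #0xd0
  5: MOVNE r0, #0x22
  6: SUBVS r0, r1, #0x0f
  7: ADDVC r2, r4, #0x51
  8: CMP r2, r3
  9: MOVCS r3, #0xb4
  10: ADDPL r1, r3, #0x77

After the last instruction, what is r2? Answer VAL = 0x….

VAL = 0x6b

0: ✓ CMP  NZCV=1010
1: · MOVGE
2: · ADDEQ
3: · MOVGT
4: ✓ CMP  NZCV=0000
5: ✓ MOVNE  r0←0x22
6: · SUBVS
7: ✓ ADDVC  r2←0x6b
8: ✓ CMP  NZCV=0000
9: · MOVCS
10: ✓ ADDPL  r1←0x76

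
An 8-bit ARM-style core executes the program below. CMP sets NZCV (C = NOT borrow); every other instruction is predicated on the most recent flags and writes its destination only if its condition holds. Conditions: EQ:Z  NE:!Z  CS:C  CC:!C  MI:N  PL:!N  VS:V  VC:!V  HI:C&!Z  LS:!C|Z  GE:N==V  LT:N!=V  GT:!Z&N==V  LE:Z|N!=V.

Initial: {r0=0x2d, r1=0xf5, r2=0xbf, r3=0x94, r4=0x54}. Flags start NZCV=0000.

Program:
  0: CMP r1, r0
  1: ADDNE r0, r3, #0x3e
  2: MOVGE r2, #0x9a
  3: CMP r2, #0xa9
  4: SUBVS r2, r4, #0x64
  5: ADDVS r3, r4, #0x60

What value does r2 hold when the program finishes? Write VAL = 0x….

0: ✓ CMP  NZCV=1010
1: ✓ ADDNE  r0←0xd2
2: · MOVGE
3: ✓ CMP  NZCV=0010
4: · SUBVS
5: · ADDVS

VAL = 0xbf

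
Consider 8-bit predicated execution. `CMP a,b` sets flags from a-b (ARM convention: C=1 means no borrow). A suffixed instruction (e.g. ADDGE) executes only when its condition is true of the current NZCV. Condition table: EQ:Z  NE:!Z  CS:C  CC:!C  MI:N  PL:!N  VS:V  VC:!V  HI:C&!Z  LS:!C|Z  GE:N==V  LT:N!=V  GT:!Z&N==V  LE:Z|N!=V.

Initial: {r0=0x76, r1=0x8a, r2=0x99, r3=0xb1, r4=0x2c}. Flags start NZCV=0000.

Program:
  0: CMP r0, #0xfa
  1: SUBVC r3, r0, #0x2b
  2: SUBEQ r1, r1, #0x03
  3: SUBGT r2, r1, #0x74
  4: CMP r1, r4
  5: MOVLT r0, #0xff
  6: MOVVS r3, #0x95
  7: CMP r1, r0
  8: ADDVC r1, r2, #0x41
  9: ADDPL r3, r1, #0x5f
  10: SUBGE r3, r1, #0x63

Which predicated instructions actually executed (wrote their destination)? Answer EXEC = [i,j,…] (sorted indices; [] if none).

0: ✓ CMP  NZCV=0000
1: ✓ SUBVC  r3←0x4b
2: · SUBEQ
3: ✓ SUBGT  r2←0x16
4: ✓ CMP  NZCV=0011
5: ✓ MOVLT  r0←0xff
6: ✓ MOVVS  r3←0x95
7: ✓ CMP  NZCV=1000
8: ✓ ADDVC  r1←0x57
9: · ADDPL
10: · SUBGE

EXEC = [1,3,5,6,8]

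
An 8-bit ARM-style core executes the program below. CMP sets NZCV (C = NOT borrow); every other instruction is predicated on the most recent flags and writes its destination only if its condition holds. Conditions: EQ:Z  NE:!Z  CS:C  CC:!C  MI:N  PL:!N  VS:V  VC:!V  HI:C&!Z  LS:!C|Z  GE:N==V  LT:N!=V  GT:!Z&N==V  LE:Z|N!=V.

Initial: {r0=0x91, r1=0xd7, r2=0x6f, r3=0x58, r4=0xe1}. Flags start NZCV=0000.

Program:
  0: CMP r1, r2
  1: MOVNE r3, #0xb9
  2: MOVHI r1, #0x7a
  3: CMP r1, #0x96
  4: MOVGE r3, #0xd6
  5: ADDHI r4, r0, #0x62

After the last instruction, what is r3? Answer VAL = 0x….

[0] flags=0011 → (cmp)
[1] flags=0011 NE?T → r3=0xb9
[2] flags=0011 HI?T → r1=0x7a
[3] flags=1001 → (cmp)
[4] flags=1001 GE?T → r3=0xd6
[5] flags=1001 HI?F → skip

VAL = 0xd6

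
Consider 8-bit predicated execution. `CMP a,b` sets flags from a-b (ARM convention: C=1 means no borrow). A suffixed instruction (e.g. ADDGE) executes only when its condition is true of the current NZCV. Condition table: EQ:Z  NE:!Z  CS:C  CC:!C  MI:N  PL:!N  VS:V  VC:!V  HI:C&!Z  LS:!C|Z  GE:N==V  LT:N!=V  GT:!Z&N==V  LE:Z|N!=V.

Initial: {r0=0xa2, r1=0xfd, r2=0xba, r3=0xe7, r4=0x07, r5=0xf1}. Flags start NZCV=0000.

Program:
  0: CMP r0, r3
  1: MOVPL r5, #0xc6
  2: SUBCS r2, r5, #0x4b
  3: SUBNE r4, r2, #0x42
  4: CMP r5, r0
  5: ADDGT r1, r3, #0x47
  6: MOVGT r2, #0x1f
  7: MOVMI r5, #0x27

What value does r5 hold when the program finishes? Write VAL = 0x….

0: ✓ CMP  NZCV=1000
1: · MOVPL
2: · SUBCS
3: ✓ SUBNE  r4←0x78
4: ✓ CMP  NZCV=0010
5: ✓ ADDGT  r1←0x2e
6: ✓ MOVGT  r2←0x1f
7: · MOVMI

VAL = 0xf1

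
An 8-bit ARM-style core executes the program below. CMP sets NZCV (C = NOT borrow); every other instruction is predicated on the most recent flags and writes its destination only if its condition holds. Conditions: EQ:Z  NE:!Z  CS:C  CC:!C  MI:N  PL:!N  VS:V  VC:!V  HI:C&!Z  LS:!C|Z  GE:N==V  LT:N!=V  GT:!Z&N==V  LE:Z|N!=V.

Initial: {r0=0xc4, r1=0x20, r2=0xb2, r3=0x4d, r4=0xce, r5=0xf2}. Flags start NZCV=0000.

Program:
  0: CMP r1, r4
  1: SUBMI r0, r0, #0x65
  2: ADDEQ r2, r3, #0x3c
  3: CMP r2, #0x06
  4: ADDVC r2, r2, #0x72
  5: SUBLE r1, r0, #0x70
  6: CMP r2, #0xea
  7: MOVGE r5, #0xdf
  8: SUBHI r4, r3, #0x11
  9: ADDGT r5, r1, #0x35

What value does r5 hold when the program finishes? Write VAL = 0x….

VAL = 0x89

[0] flags=0000 → (cmp)
[1] flags=0000 MI?F → skip
[2] flags=0000 EQ?F → skip
[3] flags=1010 → (cmp)
[4] flags=1010 VC?T → r2=0x24
[5] flags=1010 LE?T → r1=0x54
[6] flags=0000 → (cmp)
[7] flags=0000 GE?T → r5=0xdf
[8] flags=0000 HI?F → skip
[9] flags=0000 GT?T → r5=0x89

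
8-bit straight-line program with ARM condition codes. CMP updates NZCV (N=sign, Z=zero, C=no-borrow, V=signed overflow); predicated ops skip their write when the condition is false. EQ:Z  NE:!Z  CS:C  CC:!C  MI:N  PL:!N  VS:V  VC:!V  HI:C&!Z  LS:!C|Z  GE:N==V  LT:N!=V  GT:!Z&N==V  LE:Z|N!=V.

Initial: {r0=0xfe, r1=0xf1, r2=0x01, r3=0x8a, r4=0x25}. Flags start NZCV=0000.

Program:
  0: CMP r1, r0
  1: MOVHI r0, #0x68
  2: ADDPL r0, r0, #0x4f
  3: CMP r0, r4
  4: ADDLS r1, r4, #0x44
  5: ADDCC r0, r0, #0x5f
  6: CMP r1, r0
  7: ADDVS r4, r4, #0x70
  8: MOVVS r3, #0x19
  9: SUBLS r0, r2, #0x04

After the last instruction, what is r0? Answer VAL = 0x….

VAL = 0xfd

[0] flags=1000 → (cmp)
[1] flags=1000 HI?F → skip
[2] flags=1000 PL?F → skip
[3] flags=1010 → (cmp)
[4] flags=1010 LS?F → skip
[5] flags=1010 CC?F → skip
[6] flags=1000 → (cmp)
[7] flags=1000 VS?F → skip
[8] flags=1000 VS?F → skip
[9] flags=1000 LS?T → r0=0xfd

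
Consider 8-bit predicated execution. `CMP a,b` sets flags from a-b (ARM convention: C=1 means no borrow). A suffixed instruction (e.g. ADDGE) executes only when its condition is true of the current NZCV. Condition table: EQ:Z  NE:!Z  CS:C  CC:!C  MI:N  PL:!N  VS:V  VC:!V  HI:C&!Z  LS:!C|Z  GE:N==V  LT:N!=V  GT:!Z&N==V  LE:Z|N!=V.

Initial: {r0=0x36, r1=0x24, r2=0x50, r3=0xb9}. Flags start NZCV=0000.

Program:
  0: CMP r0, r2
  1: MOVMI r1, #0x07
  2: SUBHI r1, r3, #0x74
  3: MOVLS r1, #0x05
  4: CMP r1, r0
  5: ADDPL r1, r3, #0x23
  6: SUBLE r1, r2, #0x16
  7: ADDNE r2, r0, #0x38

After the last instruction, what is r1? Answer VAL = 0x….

0: ✓ CMP  NZCV=1000
1: ✓ MOVMI  r1←0x07
2: · SUBHI
3: ✓ MOVLS  r1←0x05
4: ✓ CMP  NZCV=1000
5: · ADDPL
6: ✓ SUBLE  r1←0x3a
7: ✓ ADDNE  r2←0x6e

VAL = 0x3a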